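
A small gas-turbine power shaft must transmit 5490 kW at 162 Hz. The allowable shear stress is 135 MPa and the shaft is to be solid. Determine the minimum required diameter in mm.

58.8 mm

ω = 2π·162 = 1018 rad/s, so T = P/ω = 5490×10³ / 1018 = 5394 N·m.
For a solid shaft τ_max = 16T/(πd³), so d = (16T/(π τ_allow))^(1/3) = (16·5394/(π·1.35×10^8))^(1/3) = 0.05882 m.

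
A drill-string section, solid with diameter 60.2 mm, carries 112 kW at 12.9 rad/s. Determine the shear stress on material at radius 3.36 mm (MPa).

22.6 MPa

ω = 12.9 rad/s, so T = P/ω = 112×10³ / 12.90 = 8682 N·m.
J = πd⁴/32 = π(0.0602)⁴/32 = 1.289×10^-6 m⁴.
Shear stress varies linearly with radius: τ = T·r/J = 8682 × 0.00336 / 1.289×10^-6 = 2.262×10^7 Pa.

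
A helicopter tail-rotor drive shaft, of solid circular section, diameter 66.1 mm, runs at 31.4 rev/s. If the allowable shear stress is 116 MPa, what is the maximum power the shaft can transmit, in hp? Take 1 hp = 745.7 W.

1740 hp

J = πd⁴/32 = π(0.0661)⁴/32 = 1.874×10^-6 m⁴.
T_max = τ_allow·J/r = 1.16×10^8 × 1.874×10^-6 / 0.0330 = 6578 N·m.
ω = 2π·31.4 = 197.3 rad/s, so P_max = T_max·ω = 1.298×10^6 W.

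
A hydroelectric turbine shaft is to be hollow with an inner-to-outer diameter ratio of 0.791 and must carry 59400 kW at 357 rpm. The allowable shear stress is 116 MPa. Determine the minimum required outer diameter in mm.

ω = 2π·357/60 = 37.38 rad/s, so T = P/ω = 59400×10³ / 37.38 = 1.589e6 N·m.
For a hollow shaft with d_i/d_o = 0.791: τ_max = 16T/(π d_o³ (1−k⁴)), so d_o = [16T/(π τ_allow (1−k⁴))]^(1/3) = [16·1.589e6/(π·1.16×10^8·0.6085)]^(1/3) = 0.4858 m.

486 mm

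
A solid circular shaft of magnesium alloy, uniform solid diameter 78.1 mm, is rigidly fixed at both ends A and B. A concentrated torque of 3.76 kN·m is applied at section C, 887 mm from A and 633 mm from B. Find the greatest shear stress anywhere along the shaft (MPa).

With uniform GJ and both ends fixed, compatibility θ_AC = θ_CB gives T_A·a = T_B·b, together with T_A + T_B = T₀.
T_A = T₀·b/(a+b) = 3760·633/1520 = 1566 N·m; T_B = 2194 N·m.
τ in each portion: τ_AC = 1.67×10^7 Pa, τ_CB = 2.35×10^7 Pa; maximum is in CB.
τ_max = T_CB·r/J = 2194·0.0390/3.65×10^-6 = 2.346×10^7 Pa.

23.5 MPa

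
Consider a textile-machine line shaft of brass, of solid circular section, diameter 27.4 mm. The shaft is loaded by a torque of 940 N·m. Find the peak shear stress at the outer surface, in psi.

33800 psi

J = πd⁴/32 = π(0.0274)⁴/32 = 5.534×10^-8 m⁴.
τ_max = T·r/J = 940.0 × 0.0137 / 5.534×10^-8 = 2.327×10^8 Pa.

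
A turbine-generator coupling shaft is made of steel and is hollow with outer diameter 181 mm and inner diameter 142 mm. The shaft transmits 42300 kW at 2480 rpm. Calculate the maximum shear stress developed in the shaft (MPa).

225 MPa

ω = 2π·2480/60 = 259.7 rad/s, so T = P/ω = 42300×10³ / 259.7 = 162900 N·m.
J = π(d_o⁴ − d_i⁴)/32 = π(0.181⁴ − 0.142⁴)/32 = 6.545×10^-5 m⁴.
τ_max = T·r/J = 162900 × 0.0905 / 6.545×10^-5 = 2.252×10^8 Pa.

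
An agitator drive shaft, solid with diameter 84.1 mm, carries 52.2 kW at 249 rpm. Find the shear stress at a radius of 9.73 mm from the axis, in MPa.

ω = 2π·249/60 = 26.08 rad/s, so T = P/ω = 52.2×10³ / 26.08 = 2002 N·m.
J = πd⁴/32 = π(0.0841)⁴/32 = 4.911×10^-6 m⁴.
Shear stress varies linearly with radius: τ = T·r/J = 2002 × 0.00973 / 4.911×10^-6 = 3.966×10^6 Pa.

3.97 MPa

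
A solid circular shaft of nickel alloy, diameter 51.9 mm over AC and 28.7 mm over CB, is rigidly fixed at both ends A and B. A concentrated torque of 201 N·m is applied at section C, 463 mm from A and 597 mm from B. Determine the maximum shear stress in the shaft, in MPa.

6.83 MPa

Compatibility: T_A·a/J_AC = T_B·b/J_CB with T_A + T_B = T₀.
J_AC = 7.12×10^-7 m⁴, J_CB = 6.66×10^-8 m⁴, so T_A = T₀·(J_AC/a)/((J_AC/a)+(J_CB/b)) = 187.4 N·m, T_B = 13.59 N·m.
τ in each portion: τ_AC = 6.83×10^6 Pa, τ_CB = 2.93×10^6 Pa; maximum is in AC.
τ_max = T_AC·r/J = 187.4·0.0260/7.12×10^-7 = 6.827×10^6 Pa.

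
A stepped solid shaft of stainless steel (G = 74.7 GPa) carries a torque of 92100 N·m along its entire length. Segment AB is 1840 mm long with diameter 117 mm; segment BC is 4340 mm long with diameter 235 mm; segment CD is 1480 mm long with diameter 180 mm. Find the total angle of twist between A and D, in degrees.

9.10°

J_AB = π(0.117)⁴/32 = 1.84×10^-5 m⁴; J_BC = π(0.235)⁴/32 = 2.99×10^-4 m⁴; J_CD = π(0.180)⁴/32 = 1.03×10^-4 m⁴.
θ = (T/G)·Σ L_i/J_i = (92100/74.7×10⁹)·(1.84/1.84×10^-5 + 4.34/2.99×10^-4 + 1.48/1.03×10^-4) = 0.1589 rad.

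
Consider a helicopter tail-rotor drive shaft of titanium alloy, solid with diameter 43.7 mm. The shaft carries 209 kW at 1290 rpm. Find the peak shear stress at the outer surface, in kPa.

94400 kPa

ω = 2π·1290/60 = 135.1 rad/s, so T = P/ω = 209×10³ / 135.1 = 1547 N·m.
J = πd⁴/32 = π(0.0437)⁴/32 = 3.580×10^-7 m⁴.
τ_max = T·r/J = 1547 × 0.0219 / 3.580×10^-7 = 9.442×10^7 Pa.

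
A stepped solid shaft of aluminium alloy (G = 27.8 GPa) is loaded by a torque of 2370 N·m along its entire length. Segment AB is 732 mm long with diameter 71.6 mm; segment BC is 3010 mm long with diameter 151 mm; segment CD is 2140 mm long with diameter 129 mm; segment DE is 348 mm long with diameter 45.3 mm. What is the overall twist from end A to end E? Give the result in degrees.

J_AB = π(0.0716)⁴/32 = 2.58×10^-6 m⁴; J_BC = π(0.151)⁴/32 = 5.10×10^-5 m⁴; J_CD = π(0.129)⁴/32 = 2.72×10^-5 m⁴; J_DE = π(0.0453)⁴/32 = 4.13×10^-7 m⁴.
θ = (T/G)·Σ L_i/J_i = (2370/27.8×10⁹)·(0.732/2.58×10^-6 + 3.01/5.10×10^-5 + 2.14/2.72×10^-5 + 0.348/4.13×10^-7) = 0.1077 rad.

6.17°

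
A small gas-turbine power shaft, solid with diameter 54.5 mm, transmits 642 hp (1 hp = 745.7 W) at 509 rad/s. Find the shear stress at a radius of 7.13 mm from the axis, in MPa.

ω = 509 rad/s, so T = P/ω = 642×745.7 / 509.0 = 940.5 N·m.
J = πd⁴/32 = π(0.0545)⁴/32 = 8.661×10^-7 m⁴.
Shear stress varies linearly with radius: τ = T·r/J = 940.5 × 0.00713 / 8.661×10^-7 = 7.743×10^6 Pa.

7.74 MPa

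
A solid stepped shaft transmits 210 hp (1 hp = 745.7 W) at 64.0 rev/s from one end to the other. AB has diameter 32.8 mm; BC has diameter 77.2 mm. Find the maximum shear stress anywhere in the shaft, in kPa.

ω = 2π·64.0 = 402.1 rad/s, so T = P/ω = 210×745.7 / 402.1 = 389.4 N·m.
Under the same torque, τ_max = 16T/(πd³) is largest where d is smallest — segment AB (d = 32.8 mm).
τ_max = 16·389.4/(π·(0.0328)³) = 5.620×10^7 Pa.

56200 kPa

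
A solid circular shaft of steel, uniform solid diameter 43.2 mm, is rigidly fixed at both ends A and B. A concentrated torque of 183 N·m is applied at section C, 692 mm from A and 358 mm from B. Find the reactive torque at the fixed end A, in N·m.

With uniform GJ and both ends fixed, compatibility θ_AC = θ_CB gives T_A·a = T_B·b, together with T_A + T_B = T₀.
T_A = T₀·b/(a+b) = 183.0·358/1050 = 62.39 N·m; T_B = 120.6 N·m.

62.4 N·m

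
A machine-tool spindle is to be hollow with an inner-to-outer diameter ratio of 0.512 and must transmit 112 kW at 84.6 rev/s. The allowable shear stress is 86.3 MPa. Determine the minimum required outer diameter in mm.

23.7 mm

ω = 2π·84.6 = 531.6 rad/s, so T = P/ω = 112×10³ / 531.6 = 210.7 N·m.
For a hollow shaft with d_i/d_o = 0.512: τ_max = 16T/(π d_o³ (1−k⁴)), so d_o = [16T/(π τ_allow (1−k⁴))]^(1/3) = [16·210.7/(π·8.63×10^7·0.9313)]^(1/3) = 0.02372 m.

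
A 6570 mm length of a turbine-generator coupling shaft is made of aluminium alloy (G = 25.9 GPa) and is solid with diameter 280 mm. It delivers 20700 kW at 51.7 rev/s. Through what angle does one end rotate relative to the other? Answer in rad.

ω = 2π·51.7 = 324.8 rad/s, so T = P/ω = 20700×10³ / 324.8 = 63720 N·m.
J = πd⁴/32 = π(0.280)⁴/32 = 6.034×10^-4 m⁴.
θ = T·L/(G·J) = 63720 × 6.57 / (25.9×10⁹ × 6.034×10^-4) = 0.02679 rad.

0.0268 rad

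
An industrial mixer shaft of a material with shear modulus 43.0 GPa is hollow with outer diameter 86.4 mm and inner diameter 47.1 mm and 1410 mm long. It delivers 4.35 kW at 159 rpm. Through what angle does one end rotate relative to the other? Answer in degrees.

0.0984°

ω = 2π·159/60 = 16.65 rad/s, so T = P/ω = 4.35×10³ / 16.65 = 261.3 N·m.
J = π(d_o⁴ − d_i⁴)/32 = π(0.0864⁴ − 0.0471⁴)/32 = 4.988×10^-6 m⁴.
θ = T·L/(G·J) = 261.3 × 1.41 / (43.0×10⁹ × 4.988×10^-6) = 1.718×10^-3 rad.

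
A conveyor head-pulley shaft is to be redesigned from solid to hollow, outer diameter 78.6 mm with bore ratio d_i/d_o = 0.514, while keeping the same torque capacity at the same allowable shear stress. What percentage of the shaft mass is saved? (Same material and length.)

Equal τ_max and T ⇒ the solid shaft needs d_s³ = d_o³(1−k⁴), so d_s = 78.6·(1−0.514⁴)^(1/3) = 76.73 mm.
Area ratio A_h/A_s = d_o²(1−k²)/d_s² = (1−k²)/(1−k⁴)^(2/3) = 0.7722.
Mass saving = 1 − 0.7722 = 22.8 %.

22.8 %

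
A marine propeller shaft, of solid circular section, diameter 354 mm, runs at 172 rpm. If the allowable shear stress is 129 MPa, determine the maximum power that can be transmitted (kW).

J = πd⁴/32 = π(0.354)⁴/32 = 1.542×10^-3 m⁴.
T_max = τ_allow·J/r = 1.29×10^8 × 1.542×10^-3 / 0.177 = 1.124e6 N·m.
ω = 2π·172/60 = 18.01 rad/s, so P_max = T_max·ω = 2.024×10^7 W.

20200 kW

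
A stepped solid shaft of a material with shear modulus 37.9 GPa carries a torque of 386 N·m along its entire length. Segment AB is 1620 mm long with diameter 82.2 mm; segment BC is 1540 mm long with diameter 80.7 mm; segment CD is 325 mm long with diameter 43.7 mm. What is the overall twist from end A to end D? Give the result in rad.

0.0167 rad

J_AB = π(0.0822)⁴/32 = 4.48×10^-6 m⁴; J_BC = π(0.0807)⁴/32 = 4.16×10^-6 m⁴; J_CD = π(0.0437)⁴/32 = 3.58×10^-7 m⁴.
θ = (T/G)·Σ L_i/J_i = (386.0/37.9×10⁹)·(1.62/4.48×10^-6 + 1.54/4.16×10^-6 + 0.325/3.58×10^-7) = 0.01669 rad.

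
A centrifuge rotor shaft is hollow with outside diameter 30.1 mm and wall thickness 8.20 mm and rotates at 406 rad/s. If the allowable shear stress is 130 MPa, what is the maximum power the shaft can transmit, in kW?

270 kW

J = π(d_o⁴ − d_i⁴)/32 = π(0.0301⁴ − 0.0137⁴)/32 = 7.713×10^-8 m⁴.
T_max = τ_allow·J/r = 1.30×10^8 × 7.713×10^-8 / 0.0151 = 666.2 N·m.
ω = 406 rad/s, so P_max = T_max·ω = 2.705×10^5 W.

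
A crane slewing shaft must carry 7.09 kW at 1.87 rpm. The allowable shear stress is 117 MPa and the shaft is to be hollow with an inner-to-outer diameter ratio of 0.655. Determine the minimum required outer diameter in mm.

ω = 2π·1.87/60 = 0.1958 rad/s, so T = P/ω = 7.09×10³ / 0.1958 = 36210 N·m.
For a hollow shaft with d_i/d_o = 0.655: τ_max = 16T/(π d_o³ (1−k⁴)), so d_o = [16T/(π τ_allow (1−k⁴))]^(1/3) = [16·36210/(π·1.17×10^8·0.8159)]^(1/3) = 0.1245 m.

125 mm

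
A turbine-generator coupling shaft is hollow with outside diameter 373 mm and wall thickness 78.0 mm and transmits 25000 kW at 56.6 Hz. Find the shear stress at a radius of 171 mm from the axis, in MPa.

7.14 MPa

ω = 2π·56.6 = 355.6 rad/s, so T = P/ω = 25000×10³ / 355.6 = 70300 N·m.
J = π(d_o⁴ − d_i⁴)/32 = π(0.373⁴ − 0.217⁴)/32 = 1.683×10^-3 m⁴.
Shear stress varies linearly with radius: τ = T·r/J = 70300 × 0.171 / 1.683×10^-3 = 7.144×10^6 Pa.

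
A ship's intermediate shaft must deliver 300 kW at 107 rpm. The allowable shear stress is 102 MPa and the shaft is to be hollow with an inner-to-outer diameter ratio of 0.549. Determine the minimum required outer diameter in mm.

114 mm

ω = 2π·107/60 = 11.21 rad/s, so T = P/ω = 300×10³ / 11.21 = 26770 N·m.
For a hollow shaft with d_i/d_o = 0.549: τ_max = 16T/(π d_o³ (1−k⁴)), so d_o = [16T/(π τ_allow (1−k⁴))]^(1/3) = [16·26770/(π·1.02×10^8·0.9092)]^(1/3) = 0.1137 m.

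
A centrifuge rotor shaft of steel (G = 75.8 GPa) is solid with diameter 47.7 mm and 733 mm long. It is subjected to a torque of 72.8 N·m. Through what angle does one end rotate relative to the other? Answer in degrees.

J = πd⁴/32 = π(0.0477)⁴/32 = 5.082×10^-7 m⁴.
θ = T·L/(G·J) = 72.80 × 0.733 / (75.8×10⁹ × 5.082×10^-7) = 1.385×10^-3 rad.

0.0794°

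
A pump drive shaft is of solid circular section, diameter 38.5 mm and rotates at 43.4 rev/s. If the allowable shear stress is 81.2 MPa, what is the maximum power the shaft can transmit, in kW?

248 kW

J = πd⁴/32 = π(0.0385)⁴/32 = 2.157×10^-7 m⁴.
T_max = τ_allow·J/r = 8.12×10^7 × 2.157×10^-7 / 0.0192 = 909.8 N·m.
ω = 2π·43.4 = 272.7 rad/s, so P_max = T_max·ω = 2.481×10^5 W.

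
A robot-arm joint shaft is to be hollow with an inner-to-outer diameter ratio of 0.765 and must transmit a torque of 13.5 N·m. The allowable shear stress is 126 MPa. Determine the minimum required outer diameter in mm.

9.40 mm

For a hollow shaft with d_i/d_o = 0.765: τ_max = 16T/(π d_o³ (1−k⁴)), so d_o = [16T/(π τ_allow (1−k⁴))]^(1/3) = [16·13.50/(π·1.26×10^8·0.6575)]^(1/3) = 0.009397 m.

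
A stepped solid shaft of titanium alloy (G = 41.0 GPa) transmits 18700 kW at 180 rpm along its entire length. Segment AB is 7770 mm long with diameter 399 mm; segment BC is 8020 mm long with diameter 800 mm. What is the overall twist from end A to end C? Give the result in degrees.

4.61°

ω = 2π·180/60 = 18.85 rad/s, so T = P/ω = 18700×10³ / 18.85 = 992100 N·m.
J_AB = π(0.399)⁴/32 = 2.49×10^-3 m⁴; J_BC = π(0.800)⁴/32 = 0.0402 m⁴.
θ = (T/G)·Σ L_i/J_i = (992100/41.0×10⁹)·(7.77/2.49×10^-3 + 8.02/0.0402) = 0.08038 rad.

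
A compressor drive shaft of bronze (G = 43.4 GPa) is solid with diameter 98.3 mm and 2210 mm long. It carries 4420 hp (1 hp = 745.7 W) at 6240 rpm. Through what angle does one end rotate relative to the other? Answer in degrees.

ω = 2π·6240/60 = 653.5 rad/s, so T = P/ω = 4420×745.7 / 653.5 = 5044 N·m.
J = πd⁴/32 = π(0.0983)⁴/32 = 9.167×10^-6 m⁴.
θ = T·L/(G·J) = 5044 × 2.21 / (43.4×10⁹ × 9.167×10^-6) = 0.02802 rad.

1.61°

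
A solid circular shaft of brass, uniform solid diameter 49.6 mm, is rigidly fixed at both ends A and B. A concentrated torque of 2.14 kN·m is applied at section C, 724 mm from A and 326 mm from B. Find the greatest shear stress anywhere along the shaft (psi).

8930 psi

With uniform GJ and both ends fixed, compatibility θ_AC = θ_CB gives T_A·a = T_B·b, together with T_A + T_B = T₀.
T_A = T₀·b/(a+b) = 2140·326/1050 = 664.4 N·m; T_B = 1476 N·m.
τ in each portion: τ_AC = 2.77×10^7 Pa, τ_CB = 6.16×10^7 Pa; maximum is in CB.
τ_max = T_CB·r/J = 1476·0.0248/5.94×10^-7 = 6.159×10^7 Pa.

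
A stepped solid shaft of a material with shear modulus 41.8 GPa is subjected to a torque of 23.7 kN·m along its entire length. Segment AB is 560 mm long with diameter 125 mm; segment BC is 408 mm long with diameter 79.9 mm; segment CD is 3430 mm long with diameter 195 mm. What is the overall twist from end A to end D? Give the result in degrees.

4.86°

J_AB = π(0.125)⁴/32 = 2.40×10^-5 m⁴; J_BC = π(0.0799)⁴/32 = 4.00×10^-6 m⁴; J_CD = π(0.195)⁴/32 = 1.42×10^-4 m⁴.
θ = (T/G)·Σ L_i/J_i = (23700/41.8×10⁹)·(0.560/2.40×10^-5 + 0.408/4.00×10^-6 + 3.43/1.42×10^-4) = 0.08476 rad.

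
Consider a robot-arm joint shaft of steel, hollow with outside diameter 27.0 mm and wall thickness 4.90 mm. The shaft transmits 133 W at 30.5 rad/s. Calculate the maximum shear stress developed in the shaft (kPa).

1350 kPa

ω = 30.5 rad/s, so T = P/ω = 133 / 30.50 = 4.361 N·m.
J = π(d_o⁴ − d_i⁴)/32 = π(0.0270⁴ − 0.0172⁴)/32 = 4.358×10^-8 m⁴.
τ_max = T·r/J = 4.361 × 0.0135 / 4.358×10^-8 = 1.351×10^6 Pa.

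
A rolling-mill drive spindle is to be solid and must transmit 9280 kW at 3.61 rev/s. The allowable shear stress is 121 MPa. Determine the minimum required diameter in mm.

ω = 2π·3.61 = 22.68 rad/s, so T = P/ω = 9280×10³ / 22.68 = 409100 N·m.
For a solid shaft τ_max = 16T/(πd³), so d = (16T/(π τ_allow))^(1/3) = (16·409100/(π·1.21×10^8))^(1/3) = 0.2582 m.

258 mm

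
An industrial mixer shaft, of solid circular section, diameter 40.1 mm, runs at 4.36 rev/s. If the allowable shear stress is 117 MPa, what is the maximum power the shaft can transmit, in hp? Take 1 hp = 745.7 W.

J = πd⁴/32 = π(0.0401)⁴/32 = 2.539×10^-7 m⁴.
T_max = τ_allow·J/r = 1.17×10^8 × 2.539×10^-7 / 0.0201 = 1481 N·m.
ω = 2π·4.36 = 27.39 rad/s, so P_max = T_max·ω = 4.058×10^4 W.

54.4 hp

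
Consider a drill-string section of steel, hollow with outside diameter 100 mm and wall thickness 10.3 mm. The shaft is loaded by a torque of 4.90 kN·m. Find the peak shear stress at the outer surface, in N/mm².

J = π(d_o⁴ − d_i⁴)/32 = π(0.100⁴ − 0.0794⁴)/32 = 5.916×10^-6 m⁴.
τ_max = T·r/J = 4900 × 0.0500 / 5.916×10^-6 = 4.142×10^7 Pa.

41.4 N/mm²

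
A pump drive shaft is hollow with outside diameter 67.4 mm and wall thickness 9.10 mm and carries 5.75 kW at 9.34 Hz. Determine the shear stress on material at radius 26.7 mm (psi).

262 psi

ω = 2π·9.34 = 58.68 rad/s, so T = P/ω = 5.75×10³ / 58.68 = 97.98 N·m.
J = π(d_o⁴ − d_i⁴)/32 = π(0.0674⁴ − 0.0492⁴)/32 = 1.451×10^-6 m⁴.
Shear stress varies linearly with radius: τ = T·r/J = 97.98 × 0.0267 / 1.451×10^-6 = 1.803×10^6 Pa.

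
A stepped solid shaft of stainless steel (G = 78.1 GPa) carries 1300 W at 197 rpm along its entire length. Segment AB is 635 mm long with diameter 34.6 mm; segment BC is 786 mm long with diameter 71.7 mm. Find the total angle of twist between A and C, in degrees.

ω = 2π·197/60 = 20.63 rad/s, so T = P/ω = 1300 / 20.63 = 63.02 N·m.
J_AB = π(0.0346)⁴/32 = 1.41×10^-7 m⁴; J_BC = π(0.0717)⁴/32 = 2.59×10^-6 m⁴.
θ = (T/G)·Σ L_i/J_i = (63.02/78.1×10⁹)·(0.635/1.41×10^-7 + 0.786/2.59×10^-6) = 3.886×10^-3 rad.

0.223°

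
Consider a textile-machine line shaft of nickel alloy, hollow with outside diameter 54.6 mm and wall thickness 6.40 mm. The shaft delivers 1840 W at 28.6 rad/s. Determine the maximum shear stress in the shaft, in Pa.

ω = 28.6 rad/s, so T = P/ω = 1840 / 28.60 = 64.34 N·m.
J = π(d_o⁴ − d_i⁴)/32 = π(0.0546⁴ − 0.0418⁴)/32 = 5.728×10^-7 m⁴.
τ_max = T·r/J = 64.34 × 0.0273 / 5.728×10^-7 = 3.066×10^6 Pa.

3.07e6 Pa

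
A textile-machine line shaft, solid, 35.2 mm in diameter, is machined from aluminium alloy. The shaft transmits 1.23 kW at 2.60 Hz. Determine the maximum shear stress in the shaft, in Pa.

ω = 2π·2.60 = 16.34 rad/s, so T = P/ω = 1.23×10³ / 16.34 = 75.29 N·m.
J = πd⁴/32 = π(0.0352)⁴/32 = 1.507×10^-7 m⁴.
τ_max = T·r/J = 75.29 × 0.0176 / 1.507×10^-7 = 8.792×10^6 Pa.

8.79e6 Pa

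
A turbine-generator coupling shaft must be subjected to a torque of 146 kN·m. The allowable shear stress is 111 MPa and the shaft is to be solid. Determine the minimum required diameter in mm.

For a solid shaft τ_max = 16T/(πd³), so d = (16T/(π τ_allow))^(1/3) = (16·146000/(π·1.11×10^8))^(1/3) = 0.1885 m.

189 mm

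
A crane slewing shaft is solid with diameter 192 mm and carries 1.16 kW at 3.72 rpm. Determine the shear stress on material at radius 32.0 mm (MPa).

0.714 MPa

ω = 2π·3.72/60 = 0.3896 rad/s, so T = P/ω = 1.16×10³ / 0.3896 = 2978 N·m.
J = πd⁴/32 = π(0.192)⁴/32 = 1.334×10^-4 m⁴.
Shear stress varies linearly with radius: τ = T·r/J = 2978 × 0.0320 / 1.334×10^-4 = 7.142×10^5 Pa.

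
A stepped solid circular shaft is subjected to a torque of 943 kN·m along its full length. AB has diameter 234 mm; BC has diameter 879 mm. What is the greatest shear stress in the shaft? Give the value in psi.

54400 psi

Under the same torque, τ_max = 16T/(πd³) is largest where d is smallest — segment AB (d = 234 mm).
τ_max = 16·943000/(π·(0.234)³) = 3.748×10^8 Pa.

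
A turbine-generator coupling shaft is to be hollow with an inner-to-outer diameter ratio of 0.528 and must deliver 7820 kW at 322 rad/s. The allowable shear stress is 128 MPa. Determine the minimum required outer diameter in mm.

ω = 322 rad/s, so T = P/ω = 7820×10³ / 322.0 = 24290 N·m.
For a hollow shaft with d_i/d_o = 0.528: τ_max = 16T/(π d_o³ (1−k⁴)), so d_o = [16T/(π τ_allow (1−k⁴))]^(1/3) = [16·24290/(π·1.28×10^8·0.9223)]^(1/3) = 0.1016 m.

102 mm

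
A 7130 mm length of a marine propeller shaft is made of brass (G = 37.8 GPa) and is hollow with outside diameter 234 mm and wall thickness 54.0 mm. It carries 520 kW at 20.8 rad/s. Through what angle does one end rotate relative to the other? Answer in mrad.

ω = 20.8 rad/s, so T = P/ω = 520×10³ / 20.80 = 25000 N·m.
J = π(d_o⁴ − d_i⁴)/32 = π(0.234⁴ − 0.126⁴)/32 = 2.696×10^-4 m⁴.
θ = T·L/(G·J) = 25000 × 7.13 / (37.8×10⁹ × 2.696×10^-4) = 0.01749 rad.

17.5 mrad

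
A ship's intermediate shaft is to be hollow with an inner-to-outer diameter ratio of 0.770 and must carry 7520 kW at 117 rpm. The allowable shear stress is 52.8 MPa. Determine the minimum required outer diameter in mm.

450 mm

ω = 2π·117/60 = 12.25 rad/s, so T = P/ω = 7520×10³ / 12.25 = 613800 N·m.
For a hollow shaft with d_i/d_o = 0.770: τ_max = 16T/(π d_o³ (1−k⁴)), so d_o = [16T/(π τ_allow (1−k⁴))]^(1/3) = [16·613800/(π·5.28×10^7·0.6485)]^(1/3) = 0.4503 m.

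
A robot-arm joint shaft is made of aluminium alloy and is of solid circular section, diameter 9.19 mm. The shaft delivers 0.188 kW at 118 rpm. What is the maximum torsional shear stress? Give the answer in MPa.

99.8 MPa

ω = 2π·118/60 = 12.36 rad/s, so T = P/ω = 0.188×10³ / 12.36 = 15.21 N·m.
J = πd⁴/32 = π(0.00919)⁴/32 = 7.003×10^-10 m⁴.
τ_max = T·r/J = 15.21 × 0.00460 / 7.003×10^-10 = 9.983×10^7 Pa.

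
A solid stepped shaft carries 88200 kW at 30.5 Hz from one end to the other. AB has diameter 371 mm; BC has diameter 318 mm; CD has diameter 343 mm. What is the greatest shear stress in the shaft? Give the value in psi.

10600 psi

ω = 2π·30.5 = 191.6 rad/s, so T = P/ω = 88200×10³ / 191.6 = 460200 N·m.
Under the same torque, τ_max = 16T/(πd³) is largest where d is smallest — segment BC (d = 318 mm).
τ_max = 16·460200/(π·(0.318)³) = 7.289×10^7 Pa.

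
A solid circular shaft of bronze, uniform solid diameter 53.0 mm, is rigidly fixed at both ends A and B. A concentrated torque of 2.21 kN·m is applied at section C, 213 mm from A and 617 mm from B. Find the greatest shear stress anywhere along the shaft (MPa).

56.2 MPa

With uniform GJ and both ends fixed, compatibility θ_AC = θ_CB gives T_A·a = T_B·b, together with T_A + T_B = T₀.
T_A = T₀·b/(a+b) = 2210·617/830.0 = 1643 N·m; T_B = 567.1 N·m.
τ in each portion: τ_AC = 5.62×10^7 Pa, τ_CB = 1.94×10^7 Pa; maximum is in AC.
τ_max = T_AC·r/J = 1643·0.0265/7.75×10^-7 = 5.620×10^7 Pa.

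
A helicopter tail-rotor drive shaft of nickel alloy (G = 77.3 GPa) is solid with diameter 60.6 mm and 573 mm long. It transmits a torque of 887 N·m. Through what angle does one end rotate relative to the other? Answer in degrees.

0.285°

J = πd⁴/32 = π(0.0606)⁴/32 = 1.324×10^-6 m⁴.
θ = T·L/(G·J) = 887.0 × 0.573 / (77.3×10⁹ × 1.324×10^-6) = 4.966×10^-3 rad.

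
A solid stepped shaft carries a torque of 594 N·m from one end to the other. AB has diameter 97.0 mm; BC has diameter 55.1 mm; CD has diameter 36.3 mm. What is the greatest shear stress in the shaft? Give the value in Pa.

Under the same torque, τ_max = 16T/(πd³) is largest where d is smallest — segment CD (d = 36.3 mm).
τ_max = 16·594.0/(π·(0.0363)³) = 6.325×10^7 Pa.

6.32e7 Pa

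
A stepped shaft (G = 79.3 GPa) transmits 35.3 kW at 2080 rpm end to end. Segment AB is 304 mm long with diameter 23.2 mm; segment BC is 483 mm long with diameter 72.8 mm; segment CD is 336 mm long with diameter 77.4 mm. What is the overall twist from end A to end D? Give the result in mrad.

22.4 mrad

ω = 2π·2080/60 = 217.8 rad/s, so T = P/ω = 35.3×10³ / 217.8 = 162.1 N·m.
J_AB = π(0.0232)⁴/32 = 2.84×10^-8 m⁴; J_BC = π(0.0728)⁴/32 = 2.76×10^-6 m⁴; J_CD = π(0.0774)⁴/32 = 3.52×10^-6 m⁴.
θ = (T/G)·Σ L_i/J_i = (162.1/79.3×10⁹)·(0.304/2.84×10^-8 + 0.483/2.76×10^-6 + 0.336/3.52×10^-6) = 0.02240 rad.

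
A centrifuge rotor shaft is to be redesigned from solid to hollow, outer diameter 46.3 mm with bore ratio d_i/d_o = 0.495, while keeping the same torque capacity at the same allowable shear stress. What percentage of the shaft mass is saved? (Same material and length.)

21.3 %

Equal τ_max and T ⇒ the solid shaft needs d_s³ = d_o³(1−k⁴), so d_s = 46.3·(1−0.495⁴)^(1/3) = 45.35 mm.
Area ratio A_h/A_s = d_o²(1−k²)/d_s² = (1−k²)/(1−k⁴)^(2/3) = 0.7868.
Mass saving = 1 − 0.7868 = 21.3 %.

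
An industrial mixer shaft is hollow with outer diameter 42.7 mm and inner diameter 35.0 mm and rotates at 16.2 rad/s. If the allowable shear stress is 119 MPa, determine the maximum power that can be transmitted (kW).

16.2 kW

J = π(d_o⁴ − d_i⁴)/32 = π(0.0427⁴ − 0.0350⁴)/32 = 1.790×10^-7 m⁴.
T_max = τ_allow·J/r = 1.19×10^8 × 1.790×10^-7 / 0.0214 = 998.0 N·m.
ω = 16.2 rad/s, so P_max = T_max·ω = 1.617×10^4 W.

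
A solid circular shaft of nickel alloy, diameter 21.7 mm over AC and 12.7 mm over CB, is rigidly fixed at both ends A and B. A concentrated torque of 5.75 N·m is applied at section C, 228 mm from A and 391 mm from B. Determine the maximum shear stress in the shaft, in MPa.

Compatibility: T_A·a/J_AC = T_B·b/J_CB with T_A + T_B = T₀.
J_AC = 2.18×10^-8 m⁴, J_CB = 2.55×10^-9 m⁴, so T_A = T₀·(J_AC/a)/((J_AC/a)+(J_CB/b)) = 5.382 N·m, T_B = 0.3682 N·m.
τ in each portion: τ_AC = 2.68×10^6 Pa, τ_CB = 9.15×10^5 Pa; maximum is in AC.
τ_max = T_AC·r/J = 5.382·0.0109/2.18×10^-8 = 2.682×10^6 Pa.

2.68 MPa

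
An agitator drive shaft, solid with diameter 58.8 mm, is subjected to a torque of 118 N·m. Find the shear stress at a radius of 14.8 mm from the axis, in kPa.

1490 kPa

J = πd⁴/32 = π(0.0588)⁴/32 = 1.174×10^-6 m⁴.
Shear stress varies linearly with radius: τ = T·r/J = 118.0 × 0.0148 / 1.174×10^-6 = 1.488×10^6 Pa.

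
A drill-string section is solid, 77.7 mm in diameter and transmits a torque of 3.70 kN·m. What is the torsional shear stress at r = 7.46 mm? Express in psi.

1120 psi

J = πd⁴/32 = π(0.0777)⁴/32 = 3.578×10^-6 m⁴.
Shear stress varies linearly with radius: τ = T·r/J = 3700 × 0.00746 / 3.578×10^-6 = 7.714×10^6 Pa.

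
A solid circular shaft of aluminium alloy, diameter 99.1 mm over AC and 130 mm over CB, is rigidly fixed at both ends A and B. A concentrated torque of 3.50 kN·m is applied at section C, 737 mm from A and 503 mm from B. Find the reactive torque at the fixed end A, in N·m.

656 N·m

Compatibility: T_A·a/J_AC = T_B·b/J_CB with T_A + T_B = T₀.
J_AC = 9.47×10^-6 m⁴, J_CB = 2.80×10^-5 m⁴, so T_A = T₀·(J_AC/a)/((J_AC/a)+(J_CB/b)) = 655.6 N·m, T_B = 2844 N·m.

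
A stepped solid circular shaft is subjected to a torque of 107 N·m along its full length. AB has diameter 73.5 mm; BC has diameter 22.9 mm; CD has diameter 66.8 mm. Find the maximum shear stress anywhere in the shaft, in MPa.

45.4 MPa

Under the same torque, τ_max = 16T/(πd³) is largest where d is smallest — segment BC (d = 22.9 mm).
τ_max = 16·107.0/(π·(0.0229)³) = 4.538×10^7 Pa.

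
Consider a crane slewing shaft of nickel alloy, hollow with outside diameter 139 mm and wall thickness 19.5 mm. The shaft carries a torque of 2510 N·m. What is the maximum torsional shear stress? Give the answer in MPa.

J = π(d_o⁴ − d_i⁴)/32 = π(0.139⁴ − 0.100⁴)/32 = 2.683×10^-5 m⁴.
τ_max = T·r/J = 2510 × 0.0695 / 2.683×10^-5 = 6.502×10^6 Pa.

6.50 MPa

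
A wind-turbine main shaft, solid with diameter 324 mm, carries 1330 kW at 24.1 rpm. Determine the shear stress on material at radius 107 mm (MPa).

52.1 MPa

ω = 2π·24.1/60 = 2.524 rad/s, so T = P/ω = 1330×10³ / 2.524 = 527000 N·m.
J = πd⁴/32 = π(0.324)⁴/32 = 1.082×10^-3 m⁴.
Shear stress varies linearly with radius: τ = T·r/J = 527000 × 0.107 / 1.082×10^-3 = 5.212×10^7 Pa.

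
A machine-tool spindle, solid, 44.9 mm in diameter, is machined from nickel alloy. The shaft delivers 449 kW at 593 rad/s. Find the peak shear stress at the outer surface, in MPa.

ω = 593 rad/s, so T = P/ω = 449×10³ / 593.0 = 757.2 N·m.
J = πd⁴/32 = π(0.0449)⁴/32 = 3.990×10^-7 m⁴.
τ_max = T·r/J = 757.2 × 0.0224 / 3.990×10^-7 = 4.260×10^7 Pa.

42.6 MPa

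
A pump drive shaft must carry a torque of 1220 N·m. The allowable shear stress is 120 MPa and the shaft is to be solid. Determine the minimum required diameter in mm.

37.3 mm

For a solid shaft τ_max = 16T/(πd³), so d = (16T/(π τ_allow))^(1/3) = (16·1220/(π·1.20×10^8))^(1/3) = 0.03727 m.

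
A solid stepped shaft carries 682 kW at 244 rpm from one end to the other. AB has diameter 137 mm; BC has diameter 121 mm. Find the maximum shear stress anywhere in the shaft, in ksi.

11.1 ksi

ω = 2π·244/60 = 25.55 rad/s, so T = P/ω = 682×10³ / 25.55 = 26690 N·m.
Under the same torque, τ_max = 16T/(πd³) is largest where d is smallest — segment BC (d = 121 mm).
τ_max = 16·26690/(π·(0.121)³) = 7.673×10^7 Pa.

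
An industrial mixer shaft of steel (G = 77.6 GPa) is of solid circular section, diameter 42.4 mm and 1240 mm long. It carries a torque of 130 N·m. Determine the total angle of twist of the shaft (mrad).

6.55 mrad

J = πd⁴/32 = π(0.0424)⁴/32 = 3.173×10^-7 m⁴.
θ = T·L/(G·J) = 130.0 × 1.24 / (77.6×10⁹ × 3.173×10^-7) = 6.547×10^-3 rad.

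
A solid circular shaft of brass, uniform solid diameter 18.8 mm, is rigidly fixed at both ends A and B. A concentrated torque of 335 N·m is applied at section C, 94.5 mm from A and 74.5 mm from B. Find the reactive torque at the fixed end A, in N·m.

With uniform GJ and both ends fixed, compatibility θ_AC = θ_CB gives T_A·a = T_B·b, together with T_A + T_B = T₀.
T_A = T₀·b/(a+b) = 335.0·74.5/169.0 = 147.7 N·m; T_B = 187.3 N·m.

148 N·m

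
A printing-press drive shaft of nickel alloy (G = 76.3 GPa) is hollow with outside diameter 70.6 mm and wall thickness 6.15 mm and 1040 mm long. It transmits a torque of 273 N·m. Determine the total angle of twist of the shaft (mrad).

J = π(d_o⁴ − d_i⁴)/32 = π(0.0706⁴ − 0.0583⁴)/32 = 1.305×10^-6 m⁴.
θ = T·L/(G·J) = 273.0 × 1.04 / (76.3×10⁹ × 1.305×10^-6) = 2.852×10^-3 rad.

2.85 mrad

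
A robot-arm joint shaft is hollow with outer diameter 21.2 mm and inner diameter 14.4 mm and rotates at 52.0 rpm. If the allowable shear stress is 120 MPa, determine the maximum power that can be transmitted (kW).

0.962 kW

J = π(d_o⁴ − d_i⁴)/32 = π(0.0212⁴ − 0.0144⁴)/32 = 1.561×10^-8 m⁴.
T_max = τ_allow·J/r = 1.20×10^8 × 1.561×10^-8 / 0.0106 = 176.7 N·m.
ω = 2π·52.0/60 = 5.445 rad/s, so P_max = T_max·ω = 962.3 W.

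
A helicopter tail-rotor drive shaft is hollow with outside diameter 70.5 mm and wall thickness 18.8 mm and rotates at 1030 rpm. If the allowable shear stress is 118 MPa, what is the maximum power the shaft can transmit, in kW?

J = π(d_o⁴ − d_i⁴)/32 = π(0.0705⁴ − 0.0329⁴)/32 = 2.310×10^-6 m⁴.
T_max = τ_allow·J/r = 1.18×10^8 × 2.310×10^-6 / 0.0352 = 7734 N·m.
ω = 2π·1030/60 = 107.9 rad/s, so P_max = T_max·ω = 8.341×10^5 W.

834 kW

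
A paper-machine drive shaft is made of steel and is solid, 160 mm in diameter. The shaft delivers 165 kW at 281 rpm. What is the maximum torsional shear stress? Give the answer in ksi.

ω = 2π·281/60 = 29.43 rad/s, so T = P/ω = 165×10³ / 29.43 = 5607 N·m.
J = πd⁴/32 = π(0.160)⁴/32 = 6.434×10^-5 m⁴.
τ_max = T·r/J = 5607 × 0.0800 / 6.434×10^-5 = 6.972×10^6 Pa.

1.01 ksi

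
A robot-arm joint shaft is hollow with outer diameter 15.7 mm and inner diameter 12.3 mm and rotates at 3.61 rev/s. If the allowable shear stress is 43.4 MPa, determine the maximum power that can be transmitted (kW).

J = π(d_o⁴ − d_i⁴)/32 = π(0.0157⁴ − 0.0123⁴)/32 = 3.718×10^-9 m⁴.
T_max = τ_allow·J/r = 4.34×10^7 × 3.718×10^-9 / 0.00785 = 20.55 N·m.
ω = 2π·3.61 = 22.68 rad/s, so P_max = T_max·ω = 466.2 W.

0.466 kW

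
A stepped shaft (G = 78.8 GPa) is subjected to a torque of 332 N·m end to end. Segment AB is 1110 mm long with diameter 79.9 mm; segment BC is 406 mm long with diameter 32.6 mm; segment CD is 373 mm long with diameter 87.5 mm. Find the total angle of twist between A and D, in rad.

J_AB = π(0.0799)⁴/32 = 4.00×10^-6 m⁴; J_BC = π(0.0326)⁴/32 = 1.11×10^-7 m⁴; J_CD = π(0.0875)⁴/32 = 5.75×10^-6 m⁴.
θ = (T/G)·Σ L_i/J_i = (332.0/78.8×10⁹)·(1.11/4.00×10^-6 + 0.406/1.11×10^-7 + 0.373/5.75×10^-6) = 0.01687 rad.

0.0169 rad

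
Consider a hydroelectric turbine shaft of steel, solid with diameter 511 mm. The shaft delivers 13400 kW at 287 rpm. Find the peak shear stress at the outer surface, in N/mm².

ω = 2π·287/60 = 30.05 rad/s, so T = P/ω = 13400×10³ / 30.05 = 445900 N·m.
J = πd⁴/32 = π(0.511)⁴/32 = 6.694×10^-3 m⁴.
τ_max = T·r/J = 445900 × 0.256 / 6.694×10^-3 = 1.702×10^7 Pa.

17.0 N/mm²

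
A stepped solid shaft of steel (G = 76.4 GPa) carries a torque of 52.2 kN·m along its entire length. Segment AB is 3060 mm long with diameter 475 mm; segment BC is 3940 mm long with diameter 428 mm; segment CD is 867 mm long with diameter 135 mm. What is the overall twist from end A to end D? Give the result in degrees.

J_AB = π(0.475)⁴/32 = 5.00×10^-3 m⁴; J_BC = π(0.428)⁴/32 = 3.29×10^-3 m⁴; J_CD = π(0.135)⁴/32 = 3.26×10^-5 m⁴.
θ = (T/G)·Σ L_i/J_i = (52200/76.4×10⁹)·(3.06/5.00×10^-3 + 3.94/3.29×10^-3 + 0.867/3.26×10^-5) = 0.01940 rad.

1.11°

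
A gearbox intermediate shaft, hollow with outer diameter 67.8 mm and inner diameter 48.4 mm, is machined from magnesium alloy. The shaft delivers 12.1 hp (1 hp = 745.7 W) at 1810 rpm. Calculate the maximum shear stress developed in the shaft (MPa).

1.05 MPa

ω = 2π·1810/60 = 189.5 rad/s, so T = P/ω = 12.1×745.7 / 189.5 = 47.60 N·m.
J = π(d_o⁴ − d_i⁴)/32 = π(0.0678⁴ − 0.0484⁴)/32 = 1.536×10^-6 m⁴.
τ_max = T·r/J = 47.60 × 0.0339 / 1.536×10^-6 = 1.051×10^6 Pa.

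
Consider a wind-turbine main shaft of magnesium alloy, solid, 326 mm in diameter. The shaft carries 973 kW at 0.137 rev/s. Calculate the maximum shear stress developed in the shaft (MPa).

ω = 2π·0.137 = 0.8608 rad/s, so T = P/ω = 973×10³ / 0.8608 = 1.130e6 N·m.
J = πd⁴/32 = π(0.326)⁴/32 = 1.109×10^-3 m⁴.
τ_max = T·r/J = 1.130e6 × 0.163 / 1.109×10^-3 = 1.662×10^8 Pa.

166 MPa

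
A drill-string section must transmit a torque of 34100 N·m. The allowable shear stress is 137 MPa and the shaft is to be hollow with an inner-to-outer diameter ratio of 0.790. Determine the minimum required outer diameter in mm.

For a hollow shaft with d_i/d_o = 0.790: τ_max = 16T/(π d_o³ (1−k⁴)), so d_o = [16T/(π τ_allow (1−k⁴))]^(1/3) = [16·34100/(π·1.37×10^8·0.6105)]^(1/3) = 0.1276 m.

128 mm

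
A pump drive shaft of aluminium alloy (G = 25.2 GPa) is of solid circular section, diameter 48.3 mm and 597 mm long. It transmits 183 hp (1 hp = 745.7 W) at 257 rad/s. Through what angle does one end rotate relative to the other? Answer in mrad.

ω = 257 rad/s, so T = P/ω = 183×745.7 / 257.0 = 531.0 N·m.
J = πd⁴/32 = π(0.0483)⁴/32 = 5.343×10^-7 m⁴.
θ = T·L/(G·J) = 531.0 × 0.597 / (25.2×10⁹ × 5.343×10^-7) = 0.02354 rad.

23.5 mrad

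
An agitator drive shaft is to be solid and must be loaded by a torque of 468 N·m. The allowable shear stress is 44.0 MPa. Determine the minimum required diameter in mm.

37.8 mm

For a solid shaft τ_max = 16T/(πd³), so d = (16T/(π τ_allow))^(1/3) = (16·468.0/(π·4.40×10^7))^(1/3) = 0.03784 m.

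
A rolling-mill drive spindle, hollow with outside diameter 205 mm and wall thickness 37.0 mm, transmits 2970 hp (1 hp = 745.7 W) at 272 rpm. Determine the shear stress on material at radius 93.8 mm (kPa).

50500 kPa

ω = 2π·272/60 = 28.48 rad/s, so T = P/ω = 2970×745.7 / 28.48 = 77750 N·m.
J = π(d_o⁴ − d_i⁴)/32 = π(0.205⁴ − 0.131⁴)/32 = 1.445×10^-4 m⁴.
Shear stress varies linearly with radius: τ = T·r/J = 77750 × 0.0938 / 1.445×10^-4 = 5.048×10^7 Pa.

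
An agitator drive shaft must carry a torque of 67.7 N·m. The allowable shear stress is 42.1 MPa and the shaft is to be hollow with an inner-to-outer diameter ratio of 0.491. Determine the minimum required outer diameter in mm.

20.6 mm

For a hollow shaft with d_i/d_o = 0.491: τ_max = 16T/(π d_o³ (1−k⁴)), so d_o = [16T/(π τ_allow (1−k⁴))]^(1/3) = [16·67.70/(π·4.21×10^7·0.9419)]^(1/3) = 0.02056 m.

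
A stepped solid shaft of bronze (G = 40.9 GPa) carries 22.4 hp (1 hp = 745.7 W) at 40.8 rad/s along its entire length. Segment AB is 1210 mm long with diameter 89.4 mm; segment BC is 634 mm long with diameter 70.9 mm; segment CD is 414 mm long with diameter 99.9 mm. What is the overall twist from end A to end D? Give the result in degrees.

0.282°

ω = 40.8 rad/s, so T = P/ω = 22.4×745.7 / 40.80 = 409.4 N·m.
J_AB = π(0.0894)⁴/32 = 6.27×10^-6 m⁴; J_BC = π(0.0709)⁴/32 = 2.48×10^-6 m⁴; J_CD = π(0.0999)⁴/32 = 9.78×10^-6 m⁴.
θ = (T/G)·Σ L_i/J_i = (409.4/40.9×10⁹)·(1.21/6.27×10^-6 + 0.634/2.48×10^-6 + 0.414/9.78×10^-6) = 4.913×10^-3 rad.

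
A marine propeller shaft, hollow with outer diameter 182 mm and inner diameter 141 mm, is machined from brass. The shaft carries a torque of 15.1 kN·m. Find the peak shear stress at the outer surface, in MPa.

19.9 MPa

J = π(d_o⁴ − d_i⁴)/32 = π(0.182⁴ − 0.141⁴)/32 = 6.891×10^-5 m⁴.
τ_max = T·r/J = 15100 × 0.0910 / 6.891×10^-5 = 1.994×10^7 Pa.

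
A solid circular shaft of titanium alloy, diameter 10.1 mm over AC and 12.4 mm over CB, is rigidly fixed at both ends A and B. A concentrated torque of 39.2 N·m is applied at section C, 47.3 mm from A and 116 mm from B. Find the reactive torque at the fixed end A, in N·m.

Compatibility: T_A·a/J_AC = T_B·b/J_CB with T_A + T_B = T₀.
J_AC = 1.02×10^-9 m⁴, J_CB = 2.32×10^-9 m⁴, so T_A = T₀·(J_AC/a)/((J_AC/a)+(J_CB/b)) = 20.35 N·m, T_B = 18.85 N·m.

20.3 N·m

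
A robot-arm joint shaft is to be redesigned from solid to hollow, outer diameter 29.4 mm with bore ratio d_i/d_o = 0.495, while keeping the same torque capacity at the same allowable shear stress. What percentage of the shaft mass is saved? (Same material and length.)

21.3 %

Equal τ_max and T ⇒ the solid shaft needs d_s³ = d_o³(1−k⁴), so d_s = 29.4·(1−0.495⁴)^(1/3) = 28.80 mm.
Area ratio A_h/A_s = d_o²(1−k²)/d_s² = (1−k²)/(1−k⁴)^(2/3) = 0.7868.
Mass saving = 1 − 0.7868 = 21.3 %.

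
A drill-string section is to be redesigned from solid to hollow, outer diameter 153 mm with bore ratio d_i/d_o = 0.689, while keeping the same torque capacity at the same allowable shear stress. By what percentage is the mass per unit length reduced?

37.7 %

Equal τ_max and T ⇒ the solid shaft needs d_s³ = d_o³(1−k⁴), so d_s = 153·(1−0.689⁴)^(1/3) = 140.5 mm.
Area ratio A_h/A_s = d_o²(1−k²)/d_s² = (1−k²)/(1−k⁴)^(2/3) = 0.6228.
Mass saving = 1 − 0.6228 = 37.7 %.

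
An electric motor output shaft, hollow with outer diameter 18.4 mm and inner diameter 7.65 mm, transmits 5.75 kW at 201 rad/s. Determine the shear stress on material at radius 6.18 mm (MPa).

ω = 201 rad/s, so T = P/ω = 5.75×10³ / 201.0 = 28.61 N·m.
J = π(d_o⁴ − d_i⁴)/32 = π(0.0184⁴ − 0.00765⁴)/32 = 1.092×10^-8 m⁴.
Shear stress varies linearly with radius: τ = T·r/J = 28.61 × 0.00618 / 1.092×10^-8 = 1.619×10^7 Pa.

16.2 MPa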